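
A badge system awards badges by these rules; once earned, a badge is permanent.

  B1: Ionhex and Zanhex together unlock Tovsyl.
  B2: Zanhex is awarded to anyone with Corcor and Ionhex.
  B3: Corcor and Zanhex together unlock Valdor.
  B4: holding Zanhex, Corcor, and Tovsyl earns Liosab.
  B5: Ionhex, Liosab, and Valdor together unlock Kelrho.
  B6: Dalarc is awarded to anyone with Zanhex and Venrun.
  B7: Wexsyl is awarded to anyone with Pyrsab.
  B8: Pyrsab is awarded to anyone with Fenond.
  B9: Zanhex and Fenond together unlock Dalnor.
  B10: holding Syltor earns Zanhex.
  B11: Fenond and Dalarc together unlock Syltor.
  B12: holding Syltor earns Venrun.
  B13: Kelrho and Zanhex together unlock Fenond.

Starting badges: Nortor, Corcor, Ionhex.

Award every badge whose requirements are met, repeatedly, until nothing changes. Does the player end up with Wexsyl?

Yes

With Corcor and Ionhex, Zanhex is earned (B2).
With Ionhex and Zanhex, Tovsyl is earned (B1).
With Corcor and Zanhex, Valdor is earned (B3).
With Zanhex, Corcor, and Tovsyl, Liosab is earned (B4).
With Ionhex, Liosab, and Valdor, Kelrho is earned (B5).
With Kelrho and Zanhex, Fenond is earned (B13).
With Fenond, Pyrsab is earned (B8).
With Pyrsab, Wexsyl is earned (B7).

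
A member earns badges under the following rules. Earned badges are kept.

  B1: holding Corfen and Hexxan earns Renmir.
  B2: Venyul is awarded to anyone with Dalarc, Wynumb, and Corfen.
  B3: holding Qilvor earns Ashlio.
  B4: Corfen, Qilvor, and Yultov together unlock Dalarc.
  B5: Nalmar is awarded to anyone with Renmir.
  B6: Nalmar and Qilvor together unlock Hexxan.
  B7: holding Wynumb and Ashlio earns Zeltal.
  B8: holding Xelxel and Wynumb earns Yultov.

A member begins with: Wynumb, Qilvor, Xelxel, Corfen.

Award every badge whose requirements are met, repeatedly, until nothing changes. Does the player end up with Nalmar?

No

Nalmar would need Renmir (B5), but Renmir is never earned.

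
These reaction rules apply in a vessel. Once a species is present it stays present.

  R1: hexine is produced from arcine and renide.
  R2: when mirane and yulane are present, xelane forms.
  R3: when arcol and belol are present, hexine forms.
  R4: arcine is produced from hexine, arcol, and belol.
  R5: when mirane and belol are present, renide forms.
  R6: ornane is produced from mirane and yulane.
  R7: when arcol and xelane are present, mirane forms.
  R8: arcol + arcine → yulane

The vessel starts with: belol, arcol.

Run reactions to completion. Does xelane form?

xelane would need mirane and yulane (R2), but mirane never forms.

No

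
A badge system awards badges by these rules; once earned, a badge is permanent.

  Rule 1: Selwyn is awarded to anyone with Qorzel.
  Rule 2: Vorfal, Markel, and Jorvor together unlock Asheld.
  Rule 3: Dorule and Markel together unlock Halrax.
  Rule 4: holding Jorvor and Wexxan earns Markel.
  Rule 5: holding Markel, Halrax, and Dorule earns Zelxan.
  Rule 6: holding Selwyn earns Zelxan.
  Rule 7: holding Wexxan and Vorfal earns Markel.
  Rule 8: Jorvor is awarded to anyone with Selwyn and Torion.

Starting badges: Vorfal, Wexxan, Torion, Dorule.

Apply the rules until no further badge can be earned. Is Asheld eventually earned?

No

Asheld would need Vorfal, Markel, and Jorvor (Rule 2), but Jorvor is never earned.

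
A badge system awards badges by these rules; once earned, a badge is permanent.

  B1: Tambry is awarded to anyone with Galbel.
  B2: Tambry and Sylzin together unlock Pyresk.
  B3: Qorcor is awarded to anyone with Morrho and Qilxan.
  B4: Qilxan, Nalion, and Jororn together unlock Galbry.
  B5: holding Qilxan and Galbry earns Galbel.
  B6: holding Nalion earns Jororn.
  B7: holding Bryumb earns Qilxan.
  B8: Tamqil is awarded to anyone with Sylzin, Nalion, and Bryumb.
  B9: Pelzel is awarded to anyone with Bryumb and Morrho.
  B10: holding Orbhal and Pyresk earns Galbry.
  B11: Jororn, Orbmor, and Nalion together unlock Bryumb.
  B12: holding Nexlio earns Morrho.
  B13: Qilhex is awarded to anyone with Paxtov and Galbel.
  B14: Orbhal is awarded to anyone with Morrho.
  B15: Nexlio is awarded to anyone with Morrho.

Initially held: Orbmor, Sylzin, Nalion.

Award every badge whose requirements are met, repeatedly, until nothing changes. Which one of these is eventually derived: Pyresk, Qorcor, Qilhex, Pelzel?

Pyresk

With Nalion, Jororn is earned (B6).
With Jororn, Orbmor, and Nalion, Bryumb is earned (B11).
With Bryumb, Qilxan is earned (B7).
With Qilxan, Nalion, and Jororn, Galbry is earned (B4).
With Qilxan and Galbry, Galbel is earned (B5).
With Galbel, Tambry is earned (B1).
With Tambry and Sylzin, Pyresk is earned (B2).
Qorcor would need Morrho and Qilxan (B3), but Morrho is never earned. Pelzel would need Bryumb and Morrho (B9), but Morrho is never earned. Qilhex would need Paxtov and Galbel (B13), but Paxtov is never earned.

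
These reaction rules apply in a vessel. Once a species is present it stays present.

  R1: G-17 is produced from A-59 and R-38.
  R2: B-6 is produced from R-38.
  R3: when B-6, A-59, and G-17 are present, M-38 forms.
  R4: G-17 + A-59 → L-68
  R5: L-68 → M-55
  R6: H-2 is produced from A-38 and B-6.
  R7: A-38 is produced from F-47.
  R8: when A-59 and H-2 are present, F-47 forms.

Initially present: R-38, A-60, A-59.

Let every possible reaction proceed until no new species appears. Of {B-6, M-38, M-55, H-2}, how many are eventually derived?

R-38 present → B-6 forms (R2).
A-59 and R-38 present → G-17 forms (R1).
B-6, A-59, and G-17 present → M-38 forms (R3).
G-17 and A-59 present → L-68 forms (R4).
L-68 present → M-55 forms (R5).
B-6: reached.
M-38: reached.
M-55: reached.
H-2 would need A-38 and B-6 (R6), but A-38 never forms.
Reached: B-6, M-38, and M-55 — 3 of the 4.

3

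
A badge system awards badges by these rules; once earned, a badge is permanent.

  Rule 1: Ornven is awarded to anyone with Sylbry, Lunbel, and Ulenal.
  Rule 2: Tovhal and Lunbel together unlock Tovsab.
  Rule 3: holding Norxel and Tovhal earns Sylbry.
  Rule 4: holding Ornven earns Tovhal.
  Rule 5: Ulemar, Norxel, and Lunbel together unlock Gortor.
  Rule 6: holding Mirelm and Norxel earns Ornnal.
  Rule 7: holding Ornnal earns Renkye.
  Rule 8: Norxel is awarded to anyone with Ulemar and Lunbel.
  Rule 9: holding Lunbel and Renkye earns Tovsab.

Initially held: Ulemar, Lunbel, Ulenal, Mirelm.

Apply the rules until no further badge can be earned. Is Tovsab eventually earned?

Yes

With Ulemar and Lunbel, Norxel is earned (Rule 8).
With Mirelm and Norxel, Ornnal is earned (Rule 6).
With Ornnal, Renkye is earned (Rule 7).
With Lunbel and Renkye, Tovsab is earned (Rule 9).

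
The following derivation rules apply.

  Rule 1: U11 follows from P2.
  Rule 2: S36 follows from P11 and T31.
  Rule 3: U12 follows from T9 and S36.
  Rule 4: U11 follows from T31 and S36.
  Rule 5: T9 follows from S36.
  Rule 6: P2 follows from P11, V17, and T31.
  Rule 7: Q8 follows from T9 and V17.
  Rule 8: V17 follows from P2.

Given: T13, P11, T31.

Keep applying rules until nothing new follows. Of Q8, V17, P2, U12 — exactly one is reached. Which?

From P11 and T31, Rule 2 gives S36.
From S36, Rule 5 gives T9.
T9 and S36 hold, so U12 follows (Rule 3).
V17 would need P2 (Rule 8), but P2 is never established. P2 would need P11, V17, and T31 (Rule 6), but V17 is never established. Q8 would need T9 and V17 (Rule 7), but V17 is never established.

U12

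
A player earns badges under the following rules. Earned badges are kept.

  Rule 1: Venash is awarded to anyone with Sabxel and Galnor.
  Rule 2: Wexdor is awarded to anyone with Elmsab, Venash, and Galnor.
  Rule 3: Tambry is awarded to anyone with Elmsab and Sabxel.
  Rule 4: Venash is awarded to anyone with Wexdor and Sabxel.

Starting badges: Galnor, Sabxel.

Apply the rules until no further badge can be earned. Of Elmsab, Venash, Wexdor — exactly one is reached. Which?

Venash

With Sabxel and Galnor, Venash is earned (Rule 1).
Wexdor would need Elmsab, Venash, and Galnor (Rule 2), but Elmsab is never earned. No rule produces Elmsab, and it is not given.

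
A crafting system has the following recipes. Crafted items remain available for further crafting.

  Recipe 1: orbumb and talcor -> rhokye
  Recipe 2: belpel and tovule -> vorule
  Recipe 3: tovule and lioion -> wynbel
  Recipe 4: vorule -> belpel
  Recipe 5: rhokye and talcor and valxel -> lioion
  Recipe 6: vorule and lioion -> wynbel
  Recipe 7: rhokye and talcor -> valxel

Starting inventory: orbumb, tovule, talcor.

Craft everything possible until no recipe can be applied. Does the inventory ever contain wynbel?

Using Recipe 1, orbumb and talcor make rhokye.
rhokye and talcor -> valxel (Recipe 7).
rhokye and talcor and valxel -> lioion (Recipe 5).
Using Recipe 3, tovule and lioion make wynbel.

Yes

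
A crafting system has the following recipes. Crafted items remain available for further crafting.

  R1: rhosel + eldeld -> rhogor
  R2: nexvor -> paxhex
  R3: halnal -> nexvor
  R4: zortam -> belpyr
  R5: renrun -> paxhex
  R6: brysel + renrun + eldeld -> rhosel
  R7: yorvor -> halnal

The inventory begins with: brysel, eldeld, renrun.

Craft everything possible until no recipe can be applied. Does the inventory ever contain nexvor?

nexvor would need halnal (R3), but halnal is never obtained.

No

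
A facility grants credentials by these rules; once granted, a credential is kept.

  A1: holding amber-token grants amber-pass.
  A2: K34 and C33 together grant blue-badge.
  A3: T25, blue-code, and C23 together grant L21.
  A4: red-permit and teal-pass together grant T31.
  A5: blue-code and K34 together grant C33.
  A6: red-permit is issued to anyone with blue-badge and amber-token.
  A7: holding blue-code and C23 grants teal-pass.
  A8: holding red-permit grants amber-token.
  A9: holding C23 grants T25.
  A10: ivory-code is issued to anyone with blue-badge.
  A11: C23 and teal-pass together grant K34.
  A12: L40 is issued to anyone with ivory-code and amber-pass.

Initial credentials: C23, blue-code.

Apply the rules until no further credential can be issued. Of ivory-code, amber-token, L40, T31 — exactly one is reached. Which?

ivory-code

Holding blue-code and C23 grants teal-pass (A7).
Holding C23 and teal-pass grants K34 (A11).
Holding blue-code and K34 grants C33 (A5).
Holding K34 and C33 grants blue-badge (A2).
Holding blue-badge grants ivory-code (A10).
L40 would need ivory-code and amber-pass (A12), but amber-pass is never granted. T31 would need red-permit and teal-pass (A4), but red-permit is never granted. amber-token would need red-permit (A8), but red-permit is never granted.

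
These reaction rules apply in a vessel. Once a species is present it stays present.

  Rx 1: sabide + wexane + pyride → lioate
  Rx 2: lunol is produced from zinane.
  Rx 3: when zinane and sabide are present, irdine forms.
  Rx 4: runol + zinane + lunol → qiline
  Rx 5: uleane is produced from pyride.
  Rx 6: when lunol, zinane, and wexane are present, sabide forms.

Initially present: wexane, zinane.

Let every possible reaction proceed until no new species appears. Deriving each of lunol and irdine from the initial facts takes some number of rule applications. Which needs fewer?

lunol: zinane present → lunol forms (Rx 2). [1 rule application]
irdine: zinane present → lunol forms (Rx 2). lunol, zinane, and wexane present → sabide forms (Rx 6). zinane and sabide present → irdine forms (Rx 3). [3 rule applications]
lunol needs fewer.

lunol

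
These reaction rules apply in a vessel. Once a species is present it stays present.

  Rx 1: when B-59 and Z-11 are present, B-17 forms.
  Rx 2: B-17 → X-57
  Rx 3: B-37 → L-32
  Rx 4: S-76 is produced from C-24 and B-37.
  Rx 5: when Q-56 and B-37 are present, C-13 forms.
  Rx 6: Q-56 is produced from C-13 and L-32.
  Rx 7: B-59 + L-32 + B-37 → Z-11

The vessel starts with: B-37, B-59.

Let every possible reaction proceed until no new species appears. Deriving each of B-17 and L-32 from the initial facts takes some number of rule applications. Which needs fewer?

L-32

L-32: B-37 present → L-32 forms (Rx 3). [1 rule application]
B-17: B-37 present → L-32 forms (Rx 3). B-59, L-32, and B-37 present → Z-11 forms (Rx 7). B-59 and Z-11 present → B-17 forms (Rx 1). [3 rule applications]
L-32 needs fewer.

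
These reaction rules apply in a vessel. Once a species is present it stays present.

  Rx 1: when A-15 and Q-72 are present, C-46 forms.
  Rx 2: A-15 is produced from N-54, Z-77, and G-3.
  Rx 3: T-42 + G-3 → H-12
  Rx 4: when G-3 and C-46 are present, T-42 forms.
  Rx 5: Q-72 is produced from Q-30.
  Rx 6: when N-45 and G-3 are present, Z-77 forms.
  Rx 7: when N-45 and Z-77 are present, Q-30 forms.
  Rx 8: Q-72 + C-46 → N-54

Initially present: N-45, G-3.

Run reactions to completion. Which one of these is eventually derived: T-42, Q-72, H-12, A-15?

N-45 and G-3 present → Z-77 forms (Rx 6).
N-45 and Z-77 present → Q-30 forms (Rx 7).
Q-30 present → Q-72 forms (Rx 5).
T-42 would need G-3 and C-46 (Rx 4), but C-46 never forms. H-12 would need T-42 and G-3 (Rx 3), but T-42 never forms. A-15 would need N-54, Z-77, and G-3 (Rx 2), but N-54 never forms.

Q-72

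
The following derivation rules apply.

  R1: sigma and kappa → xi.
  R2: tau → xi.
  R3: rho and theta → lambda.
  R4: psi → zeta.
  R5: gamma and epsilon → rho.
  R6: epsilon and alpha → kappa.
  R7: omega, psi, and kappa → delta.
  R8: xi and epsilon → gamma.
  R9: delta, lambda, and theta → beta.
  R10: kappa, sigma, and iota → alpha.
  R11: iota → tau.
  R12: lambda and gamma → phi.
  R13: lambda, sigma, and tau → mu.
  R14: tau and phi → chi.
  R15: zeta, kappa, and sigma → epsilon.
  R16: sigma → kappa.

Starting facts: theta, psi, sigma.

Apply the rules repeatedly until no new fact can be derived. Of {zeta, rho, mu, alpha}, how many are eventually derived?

sigma holds, so kappa follows (R16).
From psi, R4 gives zeta.
zeta, kappa, and sigma hold, so epsilon follows (R15).
sigma and kappa hold, so xi follows (R1).
From xi and epsilon, R8 gives gamma.
From gamma and epsilon, R5 gives rho.
zeta: reached.
rho: reached.
mu would need lambda, sigma, and tau (R13), but tau is never established.
alpha would need kappa, sigma, and iota (R10), but iota is never established.
Reached: zeta and rho — 2 of the 4.

2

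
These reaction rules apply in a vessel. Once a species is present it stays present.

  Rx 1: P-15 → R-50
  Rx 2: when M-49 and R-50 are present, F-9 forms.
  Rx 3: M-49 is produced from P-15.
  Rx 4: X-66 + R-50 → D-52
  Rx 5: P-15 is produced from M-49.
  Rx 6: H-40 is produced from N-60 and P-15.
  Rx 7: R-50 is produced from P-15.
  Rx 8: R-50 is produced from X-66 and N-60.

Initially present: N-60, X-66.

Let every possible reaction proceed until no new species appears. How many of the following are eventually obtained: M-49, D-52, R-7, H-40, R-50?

X-66 and N-60 present → R-50 forms (Rx 8).
X-66 and R-50 present → D-52 forms (Rx 4).
M-49 would need P-15 (Rx 3), but P-15 never forms.
D-52: reached.
No rule produces R-7, and it is not given.
H-40 would need N-60 and P-15 (Rx 6), but P-15 never forms.
R-50: reached.
Reached: D-52 and R-50 — 2 of the 5.

2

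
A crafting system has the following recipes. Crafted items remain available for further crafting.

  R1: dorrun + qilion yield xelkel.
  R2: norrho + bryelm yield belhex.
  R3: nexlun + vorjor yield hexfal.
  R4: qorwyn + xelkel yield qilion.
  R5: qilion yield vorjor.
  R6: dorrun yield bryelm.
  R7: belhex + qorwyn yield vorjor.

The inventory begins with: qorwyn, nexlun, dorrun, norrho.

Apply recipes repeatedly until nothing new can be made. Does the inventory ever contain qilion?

No

qilion would need qorwyn and xelkel (R4), but xelkel is never obtained.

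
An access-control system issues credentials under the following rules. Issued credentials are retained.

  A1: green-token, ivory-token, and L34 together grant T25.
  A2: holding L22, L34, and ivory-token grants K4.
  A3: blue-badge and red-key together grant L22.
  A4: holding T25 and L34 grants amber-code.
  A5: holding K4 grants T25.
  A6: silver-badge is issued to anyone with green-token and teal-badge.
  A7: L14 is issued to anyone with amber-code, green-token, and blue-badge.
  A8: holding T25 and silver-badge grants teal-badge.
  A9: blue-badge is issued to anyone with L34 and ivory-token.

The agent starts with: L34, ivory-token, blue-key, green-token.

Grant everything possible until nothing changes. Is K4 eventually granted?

K4 would need L22, L34, and ivory-token (A2), but L22 is never granted.

No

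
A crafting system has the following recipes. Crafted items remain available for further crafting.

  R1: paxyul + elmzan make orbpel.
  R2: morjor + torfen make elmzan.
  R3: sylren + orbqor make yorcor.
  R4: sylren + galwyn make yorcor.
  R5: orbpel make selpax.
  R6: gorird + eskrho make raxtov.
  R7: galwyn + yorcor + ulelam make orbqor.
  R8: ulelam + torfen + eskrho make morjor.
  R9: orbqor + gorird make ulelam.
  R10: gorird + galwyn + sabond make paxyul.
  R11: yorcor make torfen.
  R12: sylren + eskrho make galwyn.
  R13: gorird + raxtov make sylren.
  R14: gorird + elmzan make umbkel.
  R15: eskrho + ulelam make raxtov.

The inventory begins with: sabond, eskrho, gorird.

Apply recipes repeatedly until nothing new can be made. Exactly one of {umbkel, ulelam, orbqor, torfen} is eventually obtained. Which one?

torfen

Using R6, gorird and eskrho make raxtov.
Using R13, gorird and raxtov make sylren.
sylren + eskrho → galwyn (R12).
Using R4, sylren and galwyn make yorcor.
yorcor → torfen (R11).
orbqor would need galwyn, yorcor, and ulelam (R7), but ulelam is never obtained. ulelam would need orbqor and gorird (R9), but orbqor is never obtained. umbkel would need gorird and elmzan (R14), but elmzan is never obtained.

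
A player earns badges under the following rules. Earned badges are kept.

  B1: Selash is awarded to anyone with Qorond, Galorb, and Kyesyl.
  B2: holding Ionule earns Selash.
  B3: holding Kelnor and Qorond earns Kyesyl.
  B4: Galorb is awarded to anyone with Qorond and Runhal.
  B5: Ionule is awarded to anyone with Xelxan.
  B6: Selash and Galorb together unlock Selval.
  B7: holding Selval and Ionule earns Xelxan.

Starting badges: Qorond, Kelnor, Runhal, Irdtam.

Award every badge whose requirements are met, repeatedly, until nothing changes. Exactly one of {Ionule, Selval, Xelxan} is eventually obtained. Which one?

With Kelnor and Qorond, Kyesyl is earned (B3).
With Qorond and Runhal, Galorb is earned (B4).
With Qorond, Galorb, and Kyesyl, Selash is earned (B1).
With Selash and Galorb, Selval is earned (B6).
Ionule would need Xelxan (B5), but Xelxan is never earned. Xelxan would need Selval and Ionule (B7), but Ionule is never earned.

Selval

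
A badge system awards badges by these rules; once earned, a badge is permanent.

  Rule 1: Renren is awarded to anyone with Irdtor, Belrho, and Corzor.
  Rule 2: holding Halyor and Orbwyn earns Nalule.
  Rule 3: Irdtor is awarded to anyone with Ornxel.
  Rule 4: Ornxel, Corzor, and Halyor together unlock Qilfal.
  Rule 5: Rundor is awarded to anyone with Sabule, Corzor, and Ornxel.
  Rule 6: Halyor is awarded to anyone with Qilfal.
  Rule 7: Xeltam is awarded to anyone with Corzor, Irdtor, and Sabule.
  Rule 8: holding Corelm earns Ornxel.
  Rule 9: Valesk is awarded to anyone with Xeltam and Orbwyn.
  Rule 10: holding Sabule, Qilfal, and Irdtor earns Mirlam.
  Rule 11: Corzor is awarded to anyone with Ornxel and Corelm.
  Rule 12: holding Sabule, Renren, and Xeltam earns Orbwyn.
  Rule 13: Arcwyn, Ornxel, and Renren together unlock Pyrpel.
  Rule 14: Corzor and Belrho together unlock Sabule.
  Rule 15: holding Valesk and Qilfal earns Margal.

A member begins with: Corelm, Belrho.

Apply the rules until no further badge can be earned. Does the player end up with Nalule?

No

Nalule would need Halyor and Orbwyn (Rule 2), but Halyor is never earned.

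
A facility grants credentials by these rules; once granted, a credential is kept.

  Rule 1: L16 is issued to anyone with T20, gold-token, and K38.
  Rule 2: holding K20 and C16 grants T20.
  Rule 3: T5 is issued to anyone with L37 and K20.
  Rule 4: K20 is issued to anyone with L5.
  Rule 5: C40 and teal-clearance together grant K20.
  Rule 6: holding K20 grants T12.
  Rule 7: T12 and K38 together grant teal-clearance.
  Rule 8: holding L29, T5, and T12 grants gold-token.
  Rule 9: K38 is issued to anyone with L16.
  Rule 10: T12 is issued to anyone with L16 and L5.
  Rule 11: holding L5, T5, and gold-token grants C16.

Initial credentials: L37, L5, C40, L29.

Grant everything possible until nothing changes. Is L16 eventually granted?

No

L16 would need T20, gold-token, and K38 (Rule 1), but K38 is never granted.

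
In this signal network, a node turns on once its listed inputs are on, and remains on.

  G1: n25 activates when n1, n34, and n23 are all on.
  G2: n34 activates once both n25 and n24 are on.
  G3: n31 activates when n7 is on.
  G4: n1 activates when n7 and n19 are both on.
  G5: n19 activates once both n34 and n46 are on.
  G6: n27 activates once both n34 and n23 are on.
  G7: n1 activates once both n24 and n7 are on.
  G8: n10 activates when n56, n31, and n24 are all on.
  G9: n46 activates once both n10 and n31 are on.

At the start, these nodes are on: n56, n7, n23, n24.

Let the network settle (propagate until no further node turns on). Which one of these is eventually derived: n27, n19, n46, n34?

n46

G3: n7 on → n31 on.
n56, n31, and n24 are on, so n10 activates (G8).
n10 and n31 are on, so n46 activates (G9).
n19 would need n34 and n46 (G5), but n34 never turns on. n27 would need n34 and n23 (G6), but n34 never turns on. n34 would need n25 and n24 (G2), but n25 never turns on.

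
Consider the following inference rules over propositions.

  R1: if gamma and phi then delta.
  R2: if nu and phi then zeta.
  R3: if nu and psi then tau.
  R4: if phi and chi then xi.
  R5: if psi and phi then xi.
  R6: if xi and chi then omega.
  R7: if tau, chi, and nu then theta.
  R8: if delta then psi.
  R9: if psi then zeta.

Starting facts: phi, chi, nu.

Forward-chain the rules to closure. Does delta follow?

No

delta would need gamma and phi (R1), but gamma is never established.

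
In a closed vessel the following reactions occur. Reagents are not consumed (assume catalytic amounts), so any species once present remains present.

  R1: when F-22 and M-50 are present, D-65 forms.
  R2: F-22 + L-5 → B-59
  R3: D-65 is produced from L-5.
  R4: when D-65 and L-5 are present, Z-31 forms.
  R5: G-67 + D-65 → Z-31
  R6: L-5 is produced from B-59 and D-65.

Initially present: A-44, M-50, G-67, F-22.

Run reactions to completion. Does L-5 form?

No

L-5 would need B-59 and D-65 (R6), but B-59 never forms.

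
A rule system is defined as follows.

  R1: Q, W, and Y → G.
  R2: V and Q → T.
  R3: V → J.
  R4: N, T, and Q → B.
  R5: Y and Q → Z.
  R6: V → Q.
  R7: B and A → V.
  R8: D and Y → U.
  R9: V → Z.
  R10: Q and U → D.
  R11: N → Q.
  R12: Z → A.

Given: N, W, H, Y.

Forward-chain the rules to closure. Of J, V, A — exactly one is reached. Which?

N holds, so Q follows (R11).
Y and Q hold, so Z follows (R5).
Z holds, so A follows (R12).
J would need V (R3), but V is never established. V would need B and A (R7), but B is never established.

A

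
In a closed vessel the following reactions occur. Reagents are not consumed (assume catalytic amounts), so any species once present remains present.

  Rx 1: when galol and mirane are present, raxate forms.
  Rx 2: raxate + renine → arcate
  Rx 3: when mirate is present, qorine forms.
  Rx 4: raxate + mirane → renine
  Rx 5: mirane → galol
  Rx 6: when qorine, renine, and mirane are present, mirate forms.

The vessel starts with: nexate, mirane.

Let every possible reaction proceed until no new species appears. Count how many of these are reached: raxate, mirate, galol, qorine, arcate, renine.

4

mirane present → galol forms (Rx 5).
galol and mirane present → raxate forms (Rx 1).
raxate and mirane present → renine forms (Rx 4).
raxate and renine present → arcate forms (Rx 2).
raxate: reached.
mirate would need qorine, renine, and mirane (Rx 6), but qorine never forms.
galol: reached.
qorine would need mirate (Rx 3), but mirate never forms.
arcate: reached.
renine: reached.
Reached: raxate, galol, arcate, and renine — 4 of the 6.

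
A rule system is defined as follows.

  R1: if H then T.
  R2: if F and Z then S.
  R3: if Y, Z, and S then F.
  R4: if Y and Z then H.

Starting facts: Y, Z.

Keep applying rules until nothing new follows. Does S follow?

S would need F and Z (R2), but F is never established.

No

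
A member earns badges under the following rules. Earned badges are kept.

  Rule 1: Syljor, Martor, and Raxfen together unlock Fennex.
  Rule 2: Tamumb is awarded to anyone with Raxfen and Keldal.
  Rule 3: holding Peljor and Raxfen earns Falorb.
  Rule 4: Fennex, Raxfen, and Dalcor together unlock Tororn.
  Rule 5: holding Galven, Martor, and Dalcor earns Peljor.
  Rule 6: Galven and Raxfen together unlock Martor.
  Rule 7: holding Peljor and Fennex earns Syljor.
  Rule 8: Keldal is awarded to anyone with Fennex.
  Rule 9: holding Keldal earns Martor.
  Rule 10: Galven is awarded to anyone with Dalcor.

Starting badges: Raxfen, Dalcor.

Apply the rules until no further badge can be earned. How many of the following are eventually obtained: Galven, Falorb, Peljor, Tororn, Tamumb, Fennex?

3

With Dalcor, Galven is earned (Rule 10).
With Galven and Raxfen, Martor is earned (Rule 6).
With Galven, Martor, and Dalcor, Peljor is earned (Rule 5).
With Peljor and Raxfen, Falorb is earned (Rule 3).
Galven: reached.
Falorb: reached.
Peljor: reached.
Tororn would need Fennex, Raxfen, and Dalcor (Rule 4), but Fennex is never earned.
Tamumb would need Raxfen and Keldal (Rule 2), but Keldal is never earned.
Fennex would need Syljor, Martor, and Raxfen (Rule 1), but Syljor is never earned.
Reached: Galven, Falorb, and Peljor — 3 of the 6.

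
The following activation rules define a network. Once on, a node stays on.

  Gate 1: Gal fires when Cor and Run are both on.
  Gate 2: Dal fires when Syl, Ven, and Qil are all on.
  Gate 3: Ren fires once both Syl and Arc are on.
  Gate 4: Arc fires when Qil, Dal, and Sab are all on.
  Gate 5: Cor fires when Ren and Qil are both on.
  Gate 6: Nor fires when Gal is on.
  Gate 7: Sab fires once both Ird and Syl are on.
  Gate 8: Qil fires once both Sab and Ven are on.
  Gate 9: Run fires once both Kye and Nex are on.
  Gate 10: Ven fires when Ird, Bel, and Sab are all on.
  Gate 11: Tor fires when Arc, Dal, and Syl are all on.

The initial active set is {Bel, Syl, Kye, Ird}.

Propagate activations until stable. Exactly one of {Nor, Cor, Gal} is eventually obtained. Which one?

Ird and Syl are on, so Sab fires (Gate 7).
Gate 10: Ird, Bel, and Sab on → Ven on.
Sab and Ven are on, so Qil fires (Gate 8).
Syl, Ven, and Qil are on, so Dal fires (Gate 2).
Qil, Dal, and Sab are on, so Arc fires (Gate 4).
Gate 3: Syl and Arc on → Ren on.
Ren and Qil are on, so Cor fires (Gate 5).
Gal would need Cor and Run (Gate 1), but Run never turns on. Nor would need Gal (Gate 6), but Gal never turns on.

Cor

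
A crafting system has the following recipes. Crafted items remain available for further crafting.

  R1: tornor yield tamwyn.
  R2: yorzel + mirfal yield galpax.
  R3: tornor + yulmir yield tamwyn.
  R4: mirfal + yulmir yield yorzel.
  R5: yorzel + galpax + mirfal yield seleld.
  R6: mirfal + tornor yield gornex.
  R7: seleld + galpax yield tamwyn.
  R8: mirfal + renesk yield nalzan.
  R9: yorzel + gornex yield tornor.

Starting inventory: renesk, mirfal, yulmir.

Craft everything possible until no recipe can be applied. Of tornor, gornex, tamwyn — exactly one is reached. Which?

tamwyn

mirfal + yulmir → yorzel (R4).
Using R2, yorzel and mirfal make galpax.
Using R5, yorzel, galpax, and mirfal make seleld.
seleld + galpax → tamwyn (R7).
gornex would need mirfal and tornor (R6), but tornor is never obtained. tornor would need yorzel and gornex (R9), but gornex is never obtained.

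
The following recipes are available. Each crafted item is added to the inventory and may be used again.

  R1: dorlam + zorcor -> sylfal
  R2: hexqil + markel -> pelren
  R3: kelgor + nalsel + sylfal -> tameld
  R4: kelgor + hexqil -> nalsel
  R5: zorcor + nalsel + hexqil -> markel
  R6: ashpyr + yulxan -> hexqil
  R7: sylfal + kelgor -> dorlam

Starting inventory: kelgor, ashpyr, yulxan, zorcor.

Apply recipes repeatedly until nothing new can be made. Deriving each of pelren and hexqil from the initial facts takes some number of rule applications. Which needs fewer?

hexqil: ashpyr + yulxan -> hexqil (R6). [1 rule application]
pelren: ashpyr + yulxan -> hexqil (R6). kelgor + hexqil -> nalsel (R4). zorcor + nalsel + hexqil -> markel (R5). Using R2, hexqil and markel make pelren. [4 rule applications]
hexqil needs fewer.

hexqil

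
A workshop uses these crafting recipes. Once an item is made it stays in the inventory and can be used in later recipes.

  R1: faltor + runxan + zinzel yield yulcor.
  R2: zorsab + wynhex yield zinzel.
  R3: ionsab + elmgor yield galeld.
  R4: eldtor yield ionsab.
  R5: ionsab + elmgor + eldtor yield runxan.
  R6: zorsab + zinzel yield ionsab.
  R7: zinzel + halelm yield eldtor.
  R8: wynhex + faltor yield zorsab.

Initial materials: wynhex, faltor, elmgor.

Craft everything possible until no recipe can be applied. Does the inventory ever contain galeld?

Using R8, wynhex and faltor make zorsab.
Using R2, zorsab and wynhex make zinzel.
Using R6, zorsab and zinzel make ionsab.
Using R3, ionsab and elmgor make galeld.

Yes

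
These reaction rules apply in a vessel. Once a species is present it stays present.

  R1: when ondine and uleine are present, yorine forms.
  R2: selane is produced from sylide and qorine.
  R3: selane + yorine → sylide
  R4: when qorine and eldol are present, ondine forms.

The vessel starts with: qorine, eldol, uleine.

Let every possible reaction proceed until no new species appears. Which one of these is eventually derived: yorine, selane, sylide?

yorine

qorine and eldol present → ondine forms (R4).
ondine and uleine present → yorine forms (R1).
selane would need sylide and qorine (R2), but sylide never forms. sylide would need selane and yorine (R3), but selane never forms.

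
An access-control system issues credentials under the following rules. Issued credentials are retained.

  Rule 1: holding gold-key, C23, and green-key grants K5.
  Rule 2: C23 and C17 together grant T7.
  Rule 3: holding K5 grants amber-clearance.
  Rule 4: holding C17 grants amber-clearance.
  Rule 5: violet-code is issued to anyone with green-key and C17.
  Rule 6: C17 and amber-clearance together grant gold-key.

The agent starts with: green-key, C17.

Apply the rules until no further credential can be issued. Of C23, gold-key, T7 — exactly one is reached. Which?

Holding C17 grants amber-clearance (Rule 4).
Holding C17 and amber-clearance grants gold-key (Rule 6).
No rule produces C23, and it is not given. T7 would need C23 and C17 (Rule 2), but C23 is never granted.

gold-key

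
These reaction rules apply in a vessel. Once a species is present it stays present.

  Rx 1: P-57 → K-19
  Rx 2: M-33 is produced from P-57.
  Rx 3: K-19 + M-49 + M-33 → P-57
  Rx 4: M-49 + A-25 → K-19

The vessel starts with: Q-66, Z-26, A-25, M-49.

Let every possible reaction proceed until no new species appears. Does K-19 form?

Yes

M-49 and A-25 present → K-19 forms (Rx 4).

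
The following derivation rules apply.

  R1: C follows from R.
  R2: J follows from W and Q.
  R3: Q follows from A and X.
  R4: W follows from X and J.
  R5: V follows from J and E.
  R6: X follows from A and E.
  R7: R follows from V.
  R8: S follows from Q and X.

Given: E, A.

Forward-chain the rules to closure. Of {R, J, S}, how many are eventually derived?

1

From A and E, R6 gives X.
From A and X, R3 gives Q.
Q and X hold, so S follows (R8).
R would need V (R7), but V is never established.
J would need W and Q (R2), but W is never established.
S: reached.
Reached: S — 1 of the 3.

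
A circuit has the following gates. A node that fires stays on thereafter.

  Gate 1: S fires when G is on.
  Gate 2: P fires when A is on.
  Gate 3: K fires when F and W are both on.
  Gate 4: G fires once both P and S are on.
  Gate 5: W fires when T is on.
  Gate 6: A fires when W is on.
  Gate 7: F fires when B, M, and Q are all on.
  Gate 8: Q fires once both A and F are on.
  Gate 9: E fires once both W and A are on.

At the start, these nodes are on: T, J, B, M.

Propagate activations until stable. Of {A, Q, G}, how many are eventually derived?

Gate 5: T on → W on.
W is on, so A fires (Gate 6).
A: reached.
Q would need A and F (Gate 8), but F never turns on.
G would need P and S (Gate 4), but S never turns on.
Reached: A — 1 of the 3.

1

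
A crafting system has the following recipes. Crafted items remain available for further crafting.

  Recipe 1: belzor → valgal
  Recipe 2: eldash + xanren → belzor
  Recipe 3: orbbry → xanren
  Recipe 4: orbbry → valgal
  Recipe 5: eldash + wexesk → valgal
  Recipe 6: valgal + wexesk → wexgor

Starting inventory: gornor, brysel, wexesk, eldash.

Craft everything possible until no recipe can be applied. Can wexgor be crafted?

Yes

Using Recipe 5, eldash and wexesk make valgal.
valgal + wexesk → wexgor (Recipe 6).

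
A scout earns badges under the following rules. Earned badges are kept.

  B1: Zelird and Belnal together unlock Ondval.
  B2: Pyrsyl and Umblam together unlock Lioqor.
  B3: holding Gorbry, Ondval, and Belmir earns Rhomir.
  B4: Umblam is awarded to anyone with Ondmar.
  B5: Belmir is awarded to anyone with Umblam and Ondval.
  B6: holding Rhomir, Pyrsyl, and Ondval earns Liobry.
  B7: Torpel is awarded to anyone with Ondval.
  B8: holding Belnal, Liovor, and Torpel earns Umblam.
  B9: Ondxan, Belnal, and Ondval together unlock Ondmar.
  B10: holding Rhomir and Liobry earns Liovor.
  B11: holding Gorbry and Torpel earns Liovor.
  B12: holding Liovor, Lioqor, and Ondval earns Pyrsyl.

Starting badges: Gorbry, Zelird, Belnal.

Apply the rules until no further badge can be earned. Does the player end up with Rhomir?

Yes

With Zelird and Belnal, Ondval is earned (B1).
With Ondval, Torpel is earned (B7).
With Gorbry and Torpel, Liovor is earned (B11).
With Belnal, Liovor, and Torpel, Umblam is earned (B8).
With Umblam and Ondval, Belmir is earned (B5).
With Gorbry, Ondval, and Belmir, Rhomir is earned (B3).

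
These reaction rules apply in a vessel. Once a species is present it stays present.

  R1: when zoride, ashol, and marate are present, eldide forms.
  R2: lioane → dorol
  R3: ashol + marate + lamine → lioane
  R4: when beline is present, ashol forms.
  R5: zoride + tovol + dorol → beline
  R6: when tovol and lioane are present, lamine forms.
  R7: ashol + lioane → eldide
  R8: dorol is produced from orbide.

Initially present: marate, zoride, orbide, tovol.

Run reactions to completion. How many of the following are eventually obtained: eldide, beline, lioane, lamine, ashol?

3

orbide present → dorol forms (R8).
zoride, tovol, and dorol present → beline forms (R5).
beline present → ashol forms (R4).
zoride, ashol, and marate present → eldide forms (R1).
eldide: reached.
beline: reached.
lioane would need ashol, marate, and lamine (R3), but lamine never forms.
lamine would need tovol and lioane (R6), but lioane never forms.
ashol: reached.
Reached: eldide, beline, and ashol — 3 of the 5.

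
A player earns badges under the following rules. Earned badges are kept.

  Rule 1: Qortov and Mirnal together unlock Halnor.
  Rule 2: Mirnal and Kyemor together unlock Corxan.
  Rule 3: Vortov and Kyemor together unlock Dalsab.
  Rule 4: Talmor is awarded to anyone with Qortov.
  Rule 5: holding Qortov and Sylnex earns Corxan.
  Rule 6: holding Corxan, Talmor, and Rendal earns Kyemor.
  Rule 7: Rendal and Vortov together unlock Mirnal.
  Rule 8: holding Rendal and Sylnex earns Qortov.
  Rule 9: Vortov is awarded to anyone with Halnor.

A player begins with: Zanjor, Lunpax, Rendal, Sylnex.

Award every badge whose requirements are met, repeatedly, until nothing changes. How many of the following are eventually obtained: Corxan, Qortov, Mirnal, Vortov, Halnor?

2

With Rendal and Sylnex, Qortov is earned (Rule 8).
With Qortov and Sylnex, Corxan is earned (Rule 5).
Corxan: reached.
Qortov: reached.
Mirnal would need Rendal and Vortov (Rule 7), but Vortov is never earned.
Vortov would need Halnor (Rule 9), but Halnor is never earned.
Halnor would need Qortov and Mirnal (Rule 1), but Mirnal is never earned.
Reached: Corxan and Qortov — 2 of the 5.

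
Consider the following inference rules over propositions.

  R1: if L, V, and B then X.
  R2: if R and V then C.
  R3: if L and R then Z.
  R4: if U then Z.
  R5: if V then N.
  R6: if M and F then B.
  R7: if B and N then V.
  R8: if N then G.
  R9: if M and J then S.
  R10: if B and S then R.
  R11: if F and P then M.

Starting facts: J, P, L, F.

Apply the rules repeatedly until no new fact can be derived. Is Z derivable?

F and P hold, so M follows (R11).
From M and J, R9 gives S.
From M and F, R6 gives B.
From B and S, R10 gives R.
From L and R, R3 gives Z.

Yes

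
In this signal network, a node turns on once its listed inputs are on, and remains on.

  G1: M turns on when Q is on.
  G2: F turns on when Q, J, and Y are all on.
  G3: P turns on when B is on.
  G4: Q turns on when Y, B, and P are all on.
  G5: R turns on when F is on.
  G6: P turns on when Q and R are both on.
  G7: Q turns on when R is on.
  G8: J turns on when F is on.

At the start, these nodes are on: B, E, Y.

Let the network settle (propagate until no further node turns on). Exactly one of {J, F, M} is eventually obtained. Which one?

M

G3: B on → P on.
Y, B, and P are on, so Q turns on (G4).
Q is on, so M turns on (G1).
J would need F (G8), but F never turns on. F would need Q, J, and Y (G2), but J never turns on.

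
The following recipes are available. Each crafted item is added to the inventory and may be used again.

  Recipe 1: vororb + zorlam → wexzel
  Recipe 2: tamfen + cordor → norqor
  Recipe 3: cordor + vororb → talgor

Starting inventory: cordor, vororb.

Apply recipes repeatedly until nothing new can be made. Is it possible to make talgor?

Using Recipe 3, cordor and vororb make talgor.

Yes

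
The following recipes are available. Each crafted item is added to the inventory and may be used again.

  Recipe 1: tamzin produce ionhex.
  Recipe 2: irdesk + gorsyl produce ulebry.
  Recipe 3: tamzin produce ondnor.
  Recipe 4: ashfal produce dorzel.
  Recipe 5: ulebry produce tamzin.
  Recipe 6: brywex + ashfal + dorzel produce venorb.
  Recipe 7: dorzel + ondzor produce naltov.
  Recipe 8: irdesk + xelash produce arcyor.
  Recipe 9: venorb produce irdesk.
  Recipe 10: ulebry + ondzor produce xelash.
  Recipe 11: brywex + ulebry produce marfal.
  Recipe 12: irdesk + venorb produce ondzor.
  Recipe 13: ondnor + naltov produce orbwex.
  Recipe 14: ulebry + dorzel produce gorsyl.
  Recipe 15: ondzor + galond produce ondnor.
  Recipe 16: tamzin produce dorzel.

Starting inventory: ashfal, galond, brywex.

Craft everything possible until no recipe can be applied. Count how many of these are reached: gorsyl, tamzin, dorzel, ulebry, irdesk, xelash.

ashfal → dorzel (Recipe 4).
Using Recipe 6, brywex, ashfal, and dorzel make venorb.
venorb → irdesk (Recipe 9).
gorsyl would need ulebry and dorzel (Recipe 14), but ulebry is never obtained.
tamzin would need ulebry (Recipe 5), but ulebry is never obtained.
dorzel: reached.
ulebry would need irdesk and gorsyl (Recipe 2), but gorsyl is never obtained.
irdesk: reached.
xelash would need ulebry and ondzor (Recipe 10), but ulebry is never obtained.
Reached: dorzel and irdesk — 2 of the 6.

2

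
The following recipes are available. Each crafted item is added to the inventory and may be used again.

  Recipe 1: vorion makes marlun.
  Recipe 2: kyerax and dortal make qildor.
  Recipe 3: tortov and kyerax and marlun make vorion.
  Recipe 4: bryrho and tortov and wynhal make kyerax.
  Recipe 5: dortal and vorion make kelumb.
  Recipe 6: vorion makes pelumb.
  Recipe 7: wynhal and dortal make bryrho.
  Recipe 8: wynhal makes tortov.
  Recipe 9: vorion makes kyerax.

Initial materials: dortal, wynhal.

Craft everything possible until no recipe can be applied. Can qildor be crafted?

wynhal → tortov (Recipe 8).
Using Recipe 7, wynhal and dortal make bryrho.
bryrho and tortov and wynhal → kyerax (Recipe 4).
kyerax and dortal → qildor (Recipe 2).

Yes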